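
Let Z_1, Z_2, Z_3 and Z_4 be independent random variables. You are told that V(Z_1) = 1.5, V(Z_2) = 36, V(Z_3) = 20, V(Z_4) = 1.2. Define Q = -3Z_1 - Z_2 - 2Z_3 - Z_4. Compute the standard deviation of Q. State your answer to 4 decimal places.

11.4324

By independence, V(Q) = (-3)²V(Z_1) + (-1)²V(Z_2) + (-2)²V(Z_3) + (-1)²V(Z_4)
= (-3)²·1.5 + (-1)²·36 + (-2)²·20 + (-1)²·1.2 = 130.7
sd(Q) = √130.7 ≈ 11.4324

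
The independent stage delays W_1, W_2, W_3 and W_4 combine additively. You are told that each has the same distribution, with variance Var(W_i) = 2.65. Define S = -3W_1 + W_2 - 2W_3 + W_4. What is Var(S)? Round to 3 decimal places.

By independence, Var(S) = (-3)²Var(W_1) + (1)²Var(W_2) + (-2)²Var(W_3) + (1)²Var(W_4)
= (-3)²·2.65 + (1)²·2.65 + (-2)²·2.65 + (1)²·2.65 = 39.75

39.750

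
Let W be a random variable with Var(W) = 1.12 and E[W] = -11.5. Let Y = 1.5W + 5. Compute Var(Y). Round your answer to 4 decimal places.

2.5200

Var(1.5W + 5) = (1.5)²·Var(W) = 2.25·1.12 = 2.52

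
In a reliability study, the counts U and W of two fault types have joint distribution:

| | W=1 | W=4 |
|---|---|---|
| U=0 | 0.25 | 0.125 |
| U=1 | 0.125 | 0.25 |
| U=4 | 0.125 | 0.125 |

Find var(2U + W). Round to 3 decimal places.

E[U] = 1.375,  E[W] = 2.5,  E[UW] = 3.625
var(U) = 4.375 − (1.375)² = 2.484375;  var(W) = 8.5 − (2.5)² = 2.25
cov(U,W) = 3.625 − (1.375)(2.5) = 0.1875
var(2U + W) = (2)²·2.484375 + (1)²·2.25 + 2·(2)·(1)·0.1875 = 12.9375

12.938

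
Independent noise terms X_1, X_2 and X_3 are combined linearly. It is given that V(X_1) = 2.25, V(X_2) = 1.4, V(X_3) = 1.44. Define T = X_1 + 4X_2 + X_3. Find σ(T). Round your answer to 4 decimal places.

By independence, V(T) = (1)²V(X_1) + (4)²V(X_2) + (1)²V(X_3)
= (1)²·2.25 + (4)²·1.4 + (1)²·1.44 = 26.09
σ(T) = √26.09 ≈ 5.1078

5.1078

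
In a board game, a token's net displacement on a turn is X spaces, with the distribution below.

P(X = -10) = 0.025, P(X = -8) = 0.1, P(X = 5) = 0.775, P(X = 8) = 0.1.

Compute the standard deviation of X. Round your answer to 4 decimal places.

4.6405

E[X] = (-10)(0.025) + (-8)(0.1) + (5)(0.775) + (8)(0.1) = 3.625
E[X²] = (-10)²(0.025) + (-8)²(0.1) + (5)²(0.775) + (8)²(0.1) = 34.675
Var(X) = E[X²] − (E[X])² = 34.675 − (3.625)² = 21.534375
σ(X) = √21.534375 ≈ 4.6405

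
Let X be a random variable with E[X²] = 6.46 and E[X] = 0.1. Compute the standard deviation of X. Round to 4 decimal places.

V(X) = 6.46 − (0.1)² = 6.45
sd(X) = √6.45 ≈ 2.5397

2.5397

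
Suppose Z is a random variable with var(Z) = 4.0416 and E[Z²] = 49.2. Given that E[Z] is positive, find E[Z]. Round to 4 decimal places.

6.7200

(E[Z])² = E[Z²] − var(Z) = 49.2 − 4.0416 = 45.1584
E[Z] = √45.1584 = 6.72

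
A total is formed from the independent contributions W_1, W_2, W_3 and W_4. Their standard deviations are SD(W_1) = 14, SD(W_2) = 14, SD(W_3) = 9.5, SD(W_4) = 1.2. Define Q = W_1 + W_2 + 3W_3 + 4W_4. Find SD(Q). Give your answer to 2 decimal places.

35.03

var(W_1) = 196, var(W_2) = 196, var(W_3) = 90.25, var(W_4) = 1.44
By independence, var(Q) = (1)²var(W_1) + (1)²var(W_2) + (3)²var(W_3) + (4)²var(W_4)
= (1)²·196 + (1)²·196 + (3)²·90.25 + (4)²·1.44 = 1227.29
SD(Q) = √1227.29 ≈ 35.03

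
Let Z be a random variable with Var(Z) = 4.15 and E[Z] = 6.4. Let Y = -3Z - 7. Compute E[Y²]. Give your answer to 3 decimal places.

723.790

E[-3Z - 7] = -3·6.4 − 7 = -26.2
Var(-3Z - 7) = (-3)²·4.15 = 37.35
E[Y²] = Var(Y) + (E[Y])² = 37.35 + (-26.2)² = 723.79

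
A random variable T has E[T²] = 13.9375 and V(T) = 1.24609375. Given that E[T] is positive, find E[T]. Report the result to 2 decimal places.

3.56

(E[T])² = E[T²] − V(T) = 13.9375 − 1.24609375 = 12.69140625
E[T] = √12.69140625 = 3.5625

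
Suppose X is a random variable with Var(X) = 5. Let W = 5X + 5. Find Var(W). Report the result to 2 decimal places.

Var(5X + 5) = (5)²·Var(X) = 25·5 = 125

125.00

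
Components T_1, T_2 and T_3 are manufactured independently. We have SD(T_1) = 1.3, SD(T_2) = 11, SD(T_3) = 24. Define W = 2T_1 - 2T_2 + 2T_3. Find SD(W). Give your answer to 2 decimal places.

52.87

Var(T_1) = 1.69, Var(T_2) = 121, Var(T_3) = 576
By independence, Var(W) = (2)²Var(T_1) + (-2)²Var(T_2) + (2)²Var(T_3)
= (2)²·1.69 + (-2)²·121 + (2)²·576 = 2794.76
SD(W) = √2794.76 ≈ 52.87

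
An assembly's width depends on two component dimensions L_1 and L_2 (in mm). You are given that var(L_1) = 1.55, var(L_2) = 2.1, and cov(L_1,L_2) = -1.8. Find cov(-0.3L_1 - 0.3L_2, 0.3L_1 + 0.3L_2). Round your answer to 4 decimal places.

-0.0045

cov(-0.3L_1 - 0.3L_2, 0.3L_1 + 0.3L_2) = (-0.3)(0.3)var(L_1) + (-0.3)(0.3)var(L_2) + [(-0.3)(0.3) + (-0.3)(0.3)]cov(L_1,L_2)
= -0.09·1.55 + -0.09·2.1 + -0.18·-1.8 = -0.0045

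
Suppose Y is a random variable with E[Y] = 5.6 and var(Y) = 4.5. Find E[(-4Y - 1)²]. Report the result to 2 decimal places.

E[-4Y - 1] = -4·5.6 − 1 = -23.4
var(-4Y - 1) = (-4)²·4.5 = 72
E[(-4Y - 1)²] = var((-4Y - 1)) + (E[(-4Y - 1)])² = 72 + (-23.4)² = 619.56

619.56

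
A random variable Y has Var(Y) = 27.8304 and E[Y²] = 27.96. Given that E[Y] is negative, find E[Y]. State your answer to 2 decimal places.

(E[Y])² = E[Y²] − Var(Y) = 27.96 − 27.8304 = 0.1296
E[Y] = −√0.1296 = -0.36

-0.36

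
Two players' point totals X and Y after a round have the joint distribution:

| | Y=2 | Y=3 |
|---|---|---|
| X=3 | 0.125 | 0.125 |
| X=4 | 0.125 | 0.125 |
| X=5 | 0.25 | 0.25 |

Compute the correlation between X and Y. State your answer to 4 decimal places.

E[X] = 4.25,  E[Y] = 2.5
E[XY] = 10.625
Cov(X,Y) = E[XY] − E[X]E[Y] = 10.625 − (4.25)(2.5) = 0
var(X) = 0.6875,  var(Y) = 0.25
ρ = 0 / √(0.6875·0.25) ≈ 0.0000

0.0000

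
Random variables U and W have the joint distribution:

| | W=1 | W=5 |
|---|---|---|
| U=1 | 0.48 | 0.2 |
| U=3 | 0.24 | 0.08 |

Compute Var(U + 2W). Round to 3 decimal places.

E[U] = 1.64,  E[W] = 2.12,  E[UW] = 3.4
Var(U) = 3.56 − (1.64)² = 0.8704;  Var(W) = 7.72 − (2.12)² = 3.2256
Cov(U,W) = 3.4 − (1.64)(2.12) = -0.0768
Var(U + 2W) = (1)²·0.8704 + (2)²·3.2256 + 2·(1)·(2)·-0.0768 = 13.4656

13.466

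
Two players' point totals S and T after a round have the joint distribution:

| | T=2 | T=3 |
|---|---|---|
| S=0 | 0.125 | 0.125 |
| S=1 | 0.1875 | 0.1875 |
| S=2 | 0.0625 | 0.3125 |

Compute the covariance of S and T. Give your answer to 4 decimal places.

E[S] = 1.125,  E[T] = 2.625
E[ST] = 3.0625
Cov(S,T) = E[ST] − E[S]E[T] = 3.0625 − (1.125)(2.625) = 0.109375

0.1094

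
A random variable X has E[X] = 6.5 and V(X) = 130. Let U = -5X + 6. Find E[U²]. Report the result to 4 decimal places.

3952.2500

E[-5X + 6] = -5·6.5 + 6 = -26.5
V(-5X + 6) = (-5)²·130 = 3250
E[U²] = V(U) + (E[U])² = 3250 + (-26.5)² = 3952.25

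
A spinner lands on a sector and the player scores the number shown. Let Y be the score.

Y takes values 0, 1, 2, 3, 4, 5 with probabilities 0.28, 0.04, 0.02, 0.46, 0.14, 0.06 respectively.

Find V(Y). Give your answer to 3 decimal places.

E[Y] = (0)(0.28) + (1)(0.04) + (2)(0.02) + (3)(0.46) + (4)(0.14) + (5)(0.06) = 2.32
E[Y²] = (0)²(0.28) + (1)²(0.04) + (2)²(0.02) + (3)²(0.46) + (4)²(0.14) + (5)²(0.06) = 8
V(Y) = E[Y²] − (E[Y])² = 8 − (2.32)² = 2.6176

2.618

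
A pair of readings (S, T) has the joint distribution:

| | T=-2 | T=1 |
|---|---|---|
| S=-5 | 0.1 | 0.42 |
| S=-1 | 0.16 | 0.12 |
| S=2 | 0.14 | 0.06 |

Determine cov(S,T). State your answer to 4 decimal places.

E[S] = -2.48,  E[T] = -0.2
E[ST] = -1.34
cov(S,T) = E[ST] − E[S]E[T] = -1.34 − (-2.48)(-0.2) = -1.836

-1.8360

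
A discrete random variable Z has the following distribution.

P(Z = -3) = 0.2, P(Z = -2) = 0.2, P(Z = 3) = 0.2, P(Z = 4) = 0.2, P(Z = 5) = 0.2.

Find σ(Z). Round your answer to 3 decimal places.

E[Z] = (-3)(0.2) + (-2)(0.2) + (3)(0.2) + (4)(0.2) + (5)(0.2) = 1.4
E[Z²] = (-3)²(0.2) + (-2)²(0.2) + (3)²(0.2) + (4)²(0.2) + (5)²(0.2) = 12.6
V(Z) = E[Z²] − (E[Z])² = 12.6 − (1.4)² = 10.64
σ(Z) = √10.64 ≈ 3.262

3.262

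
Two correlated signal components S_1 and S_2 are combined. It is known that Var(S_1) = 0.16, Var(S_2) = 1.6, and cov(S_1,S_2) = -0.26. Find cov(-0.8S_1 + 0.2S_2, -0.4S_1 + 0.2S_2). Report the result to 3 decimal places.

cov(-0.8S_1 + 0.2S_2, -0.4S_1 + 0.2S_2) = (-0.8)(-0.4)Var(S_1) + (0.2)(0.2)Var(S_2) + [(-0.8)(0.2) + (0.2)(-0.4)]cov(S_1,S_2)
= 0.32·0.16 + 0.04·1.6 + -0.24·-0.26 = 0.1776

0.178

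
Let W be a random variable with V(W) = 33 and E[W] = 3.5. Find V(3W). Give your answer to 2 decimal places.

V(3W) = (3)²·V(W) = 9·33 = 297

297.00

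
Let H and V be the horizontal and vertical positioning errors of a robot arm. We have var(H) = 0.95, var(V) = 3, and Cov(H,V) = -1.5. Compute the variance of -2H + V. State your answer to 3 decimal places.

12.800

var(-2H + V) = (-2)²·var(H) + (1)²·var(V) + 2·(-2)·(1)·Cov(H,V)
= 4·0.95 + 1·3 + -4·-1.5 = 12.8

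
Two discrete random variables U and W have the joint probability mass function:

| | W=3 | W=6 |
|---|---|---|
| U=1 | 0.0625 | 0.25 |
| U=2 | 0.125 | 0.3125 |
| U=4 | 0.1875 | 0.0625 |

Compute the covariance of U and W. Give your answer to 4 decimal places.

E[U] = 2.1875,  E[W] = 4.875
E[UW] = 9.9375
cov(U,W) = E[UW] − E[U]E[W] = 9.9375 − (2.1875)(4.875) = -0.7265625

-0.7266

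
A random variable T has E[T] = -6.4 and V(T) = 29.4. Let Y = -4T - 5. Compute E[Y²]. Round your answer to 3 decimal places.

894.760

E[-4T - 5] = -4·-6.4 − 5 = 20.6
V(-4T - 5) = (-4)²·29.4 = 470.4
E[Y²] = V(Y) + (E[Y])² = 470.4 + (20.6)² = 894.76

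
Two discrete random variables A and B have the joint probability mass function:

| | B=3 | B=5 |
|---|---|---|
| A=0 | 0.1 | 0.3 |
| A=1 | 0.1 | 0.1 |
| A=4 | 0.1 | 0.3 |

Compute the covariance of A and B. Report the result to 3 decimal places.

E[A] = 1.8,  E[B] = 4.4
E[AB] = 8
cov(A,B) = E[AB] − E[A]E[B] = 8 − (1.8)(4.4) = 0.08

0.080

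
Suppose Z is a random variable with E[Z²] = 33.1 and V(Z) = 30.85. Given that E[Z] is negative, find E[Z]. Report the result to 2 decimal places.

-1.50

(E[Z])² = E[Z²] − V(Z) = 33.1 − 30.85 = 2.25
E[Z] = −√2.25 = -1.5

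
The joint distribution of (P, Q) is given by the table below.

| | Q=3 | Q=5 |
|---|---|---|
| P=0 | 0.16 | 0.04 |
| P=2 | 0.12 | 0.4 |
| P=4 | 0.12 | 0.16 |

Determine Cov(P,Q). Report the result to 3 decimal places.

0.288

E[P] = 2.16,  E[Q] = 4.2
E[PQ] = 9.36
Cov(P,Q) = E[PQ] − E[P]E[Q] = 9.36 − (2.16)(4.2) = 0.288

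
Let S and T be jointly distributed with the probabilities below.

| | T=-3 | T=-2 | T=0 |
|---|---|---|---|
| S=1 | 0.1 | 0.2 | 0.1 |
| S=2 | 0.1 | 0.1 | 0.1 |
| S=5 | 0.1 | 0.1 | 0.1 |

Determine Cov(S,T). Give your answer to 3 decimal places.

0.050

E[S] = 2.5,  E[T] = -1.7
E[ST] = -4.2
Cov(S,T) = E[ST] − E[S]E[T] = -4.2 − (2.5)(-1.7) = 0.05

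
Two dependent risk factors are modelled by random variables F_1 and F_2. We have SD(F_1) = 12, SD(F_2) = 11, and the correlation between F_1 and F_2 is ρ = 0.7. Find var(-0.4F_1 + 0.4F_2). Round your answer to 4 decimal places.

12.8320

var(F_1) = (12)² = 144;  var(F_2) = (11)² = 121
Cov(F_1,F_2) = ρ·SD(F_1)·SD(F_2) = 0.7·12·11 = 92.4
var(-0.4F_1 + 0.4F_2) = (-0.4)²·var(F_1) + (0.4)²·var(F_2) + 2·(-0.4)·(0.4)·Cov(F_1,F_2)
= 0.16·144 + 0.16·121 + -0.32·92.4 = 12.832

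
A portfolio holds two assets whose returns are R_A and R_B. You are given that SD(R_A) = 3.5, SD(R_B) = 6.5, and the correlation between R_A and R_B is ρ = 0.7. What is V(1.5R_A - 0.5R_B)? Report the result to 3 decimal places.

14.238

V(R_A) = (3.5)² = 12.25;  V(R_B) = (6.5)² = 42.25
cov(R_A,R_B) = ρ·SD(R_A)·SD(R_B) = 0.7·3.5·6.5 = 15.925
V(1.5R_A - 0.5R_B) = (1.5)²·V(R_A) + (-0.5)²·V(R_B) + 2·(1.5)·(-0.5)·cov(R_A,R_B)
= 2.25·12.25 + 0.25·42.25 + -1.5·15.925 = 14.2375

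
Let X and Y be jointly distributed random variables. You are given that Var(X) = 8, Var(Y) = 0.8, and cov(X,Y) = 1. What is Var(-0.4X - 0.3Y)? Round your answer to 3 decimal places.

Var(-0.4X - 0.3Y) = (-0.4)²·Var(X) + (-0.3)²·Var(Y) + 2·(-0.4)·(-0.3)·cov(X,Y)
= 0.16·8 + 0.09·0.8 + 0.24·1 = 1.592

1.592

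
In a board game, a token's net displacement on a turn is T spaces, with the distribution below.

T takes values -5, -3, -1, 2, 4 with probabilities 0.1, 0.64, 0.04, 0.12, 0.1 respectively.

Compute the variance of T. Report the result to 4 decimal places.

E[T] = (-5)(0.1) + (-3)(0.64) + (-1)(0.04) + (2)(0.12) + (4)(0.1) = -1.82
E[T²] = (-5)²(0.1) + (-3)²(0.64) + (-1)²(0.04) + (2)²(0.12) + (4)²(0.1) = 10.38
var(T) = E[T²] − (E[T])² = 10.38 − (-1.82)² = 7.0676

7.0676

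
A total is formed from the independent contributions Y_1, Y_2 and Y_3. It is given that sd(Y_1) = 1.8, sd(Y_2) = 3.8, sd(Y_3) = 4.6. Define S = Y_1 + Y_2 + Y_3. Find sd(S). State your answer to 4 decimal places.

Var(Y_1) = 3.24, Var(Y_2) = 14.44, Var(Y_3) = 21.16
By independence, Var(S) = (1)²Var(Y_1) + (1)²Var(Y_2) + (1)²Var(Y_3)
= (1)²·3.24 + (1)²·14.44 + (1)²·21.16 = 38.84
sd(S) = √38.84 ≈ 6.2322

6.2322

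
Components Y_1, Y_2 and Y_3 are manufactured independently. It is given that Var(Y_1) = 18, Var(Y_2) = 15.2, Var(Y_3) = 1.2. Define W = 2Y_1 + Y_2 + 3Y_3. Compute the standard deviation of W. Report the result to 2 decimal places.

9.90

By independence, Var(W) = (2)²Var(Y_1) + (1)²Var(Y_2) + (3)²Var(Y_3)
= (2)²·18 + (1)²·15.2 + (3)²·1.2 = 98
SD(W) = √98 ≈ 9.90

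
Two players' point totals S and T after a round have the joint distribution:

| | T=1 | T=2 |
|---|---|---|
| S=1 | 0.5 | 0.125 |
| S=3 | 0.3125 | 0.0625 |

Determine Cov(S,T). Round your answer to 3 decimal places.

-0.016

E[S] = 1.75,  E[T] = 1.1875
E[ST] = 2.0625
Cov(S,T) = E[ST] − E[S]E[T] = 2.0625 − (1.75)(1.1875) = -0.015625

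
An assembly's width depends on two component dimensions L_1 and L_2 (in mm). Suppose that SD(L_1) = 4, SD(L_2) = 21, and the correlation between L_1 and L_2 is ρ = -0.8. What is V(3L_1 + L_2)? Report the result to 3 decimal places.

181.800

V(L_1) = (4)² = 16;  V(L_2) = (21)² = 441
cov(L_1,L_2) = ρ·SD(L_1)·SD(L_2) = -0.8·4·21 = -67.2
V(3L_1 + L_2) = (3)²·V(L_1) + (1)²·V(L_2) + 2·(3)·(1)·cov(L_1,L_2)
= 9·16 + 1·441 + 6·-67.2 = 181.8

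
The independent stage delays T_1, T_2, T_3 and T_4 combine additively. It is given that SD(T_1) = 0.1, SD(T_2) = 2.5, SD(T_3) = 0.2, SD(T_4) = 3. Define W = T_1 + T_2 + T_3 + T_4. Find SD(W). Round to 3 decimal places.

var(T_1) = 0.01, var(T_2) = 6.25, var(T_3) = 0.04, var(T_4) = 9
By independence, var(W) = (1)²var(T_1) + (1)²var(T_2) + (1)²var(T_3) + (1)²var(T_4)
= (1)²·0.01 + (1)²·6.25 + (1)²·0.04 + (1)²·9 = 15.3
SD(W) = √15.3 ≈ 3.912

3.912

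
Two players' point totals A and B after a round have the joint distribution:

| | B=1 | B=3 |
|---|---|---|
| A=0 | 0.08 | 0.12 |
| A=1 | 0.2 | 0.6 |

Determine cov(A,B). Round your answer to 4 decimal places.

E[A] = 0.8,  E[B] = 2.44
E[AB] = 2
cov(A,B) = E[AB] − E[A]E[B] = 2 − (0.8)(2.44) = 0.048

0.0480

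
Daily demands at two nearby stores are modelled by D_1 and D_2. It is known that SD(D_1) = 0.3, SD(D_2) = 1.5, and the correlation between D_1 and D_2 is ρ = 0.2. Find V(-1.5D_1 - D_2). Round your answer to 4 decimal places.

V(D_1) = (0.3)² = 0.09;  V(D_2) = (1.5)² = 2.25
cov(D_1,D_2) = ρ·SD(D_1)·SD(D_2) = 0.2·0.3·1.5 = 0.09
V(-1.5D_1 - D_2) = (-1.5)²·V(D_1) + (-1)²·V(D_2) + 2·(-1.5)·(-1)·cov(D_1,D_2)
= 2.25·0.09 + 1·2.25 + 3·0.09 = 2.7225

2.7225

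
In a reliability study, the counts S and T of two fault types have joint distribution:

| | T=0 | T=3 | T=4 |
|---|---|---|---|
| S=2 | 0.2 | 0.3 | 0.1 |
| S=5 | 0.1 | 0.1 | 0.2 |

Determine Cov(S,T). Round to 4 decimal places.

E[S] = 3.2,  E[T] = 2.4
E[ST] = 8.1
Cov(S,T) = E[ST] − E[S]E[T] = 8.1 − (3.2)(2.4) = 0.42

0.4200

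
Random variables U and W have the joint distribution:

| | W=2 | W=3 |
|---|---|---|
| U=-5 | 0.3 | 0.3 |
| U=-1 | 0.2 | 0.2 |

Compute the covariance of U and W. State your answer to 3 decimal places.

0.000

E[U] = -3.4,  E[W] = 2.5
E[UW] = -8.5
Cov(U,W) = E[UW] − E[U]E[W] = -8.5 − (-3.4)(2.5) = 0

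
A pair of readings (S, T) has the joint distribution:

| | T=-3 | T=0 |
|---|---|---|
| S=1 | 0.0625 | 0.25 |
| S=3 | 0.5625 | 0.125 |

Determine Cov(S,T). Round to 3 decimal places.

-0.797

E[S] = 2.375,  E[T] = -1.875
E[ST] = -5.25
Cov(S,T) = E[ST] − E[S]E[T] = -5.25 − (2.375)(-1.875) = -0.796875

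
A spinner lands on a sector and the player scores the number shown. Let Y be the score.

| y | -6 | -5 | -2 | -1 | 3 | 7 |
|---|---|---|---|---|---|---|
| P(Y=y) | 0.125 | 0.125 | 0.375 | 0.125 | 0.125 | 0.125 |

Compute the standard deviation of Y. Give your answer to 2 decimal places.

3.94

E[Y] = (-6)(0.125) + (-5)(0.125) + (-2)(0.375) + (-1)(0.125) + (3)(0.125) + (7)(0.125) = -1
E[Y²] = (-6)²(0.125) + (-5)²(0.125) + (-2)²(0.375) + (-1)²(0.125) + (3)²(0.125) + (7)²(0.125) = 16.5
Var(Y) = E[Y²] − (E[Y])² = 16.5 − (-1)² = 15.5
SD(Y) = √15.5 ≈ 3.94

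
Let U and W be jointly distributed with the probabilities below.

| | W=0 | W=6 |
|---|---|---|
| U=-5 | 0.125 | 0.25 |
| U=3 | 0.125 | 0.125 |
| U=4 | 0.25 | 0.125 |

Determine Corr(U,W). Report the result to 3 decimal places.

-0.269

E[U] = 0.375,  E[W] = 3
E[UW] = -2.25
Cov(U,W) = E[UW] − E[U]E[W] = -2.25 − (0.375)(3) = -3.375
Var(U) = 17.484375,  Var(W) = 9
ρ = -3.375 / √(17.484375·9) ≈ -0.269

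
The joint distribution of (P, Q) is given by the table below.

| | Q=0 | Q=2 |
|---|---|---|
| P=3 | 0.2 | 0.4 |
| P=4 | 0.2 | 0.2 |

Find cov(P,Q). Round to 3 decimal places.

E[P] = 3.4,  E[Q] = 1.2
E[PQ] = 4
cov(P,Q) = E[PQ] − E[P]E[Q] = 4 − (3.4)(1.2) = -0.08

-0.080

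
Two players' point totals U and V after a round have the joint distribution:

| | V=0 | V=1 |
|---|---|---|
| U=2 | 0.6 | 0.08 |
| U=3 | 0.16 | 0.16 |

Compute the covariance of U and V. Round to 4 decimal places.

E[U] = 2.32,  E[V] = 0.24
E[UV] = 0.64
Cov(U,V) = E[UV] − E[U]E[V] = 0.64 − (2.32)(0.24) = 0.0832

0.0832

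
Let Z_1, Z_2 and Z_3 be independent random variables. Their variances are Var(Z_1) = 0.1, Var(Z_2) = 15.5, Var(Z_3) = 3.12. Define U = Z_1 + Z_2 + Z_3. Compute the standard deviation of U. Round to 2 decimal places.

4.33

By independence, Var(U) = (1)²Var(Z_1) + (1)²Var(Z_2) + (1)²Var(Z_3)
= (1)²·0.1 + (1)²·15.5 + (1)²·3.12 = 18.72
SD(U) = √18.72 ≈ 4.33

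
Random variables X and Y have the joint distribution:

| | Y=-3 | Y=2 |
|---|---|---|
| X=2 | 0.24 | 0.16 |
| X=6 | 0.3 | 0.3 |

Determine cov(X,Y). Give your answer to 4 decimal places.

E[X] = 4.4,  E[Y] = -0.7
E[XY] = -2.6
cov(X,Y) = E[XY] − E[X]E[Y] = -2.6 − (4.4)(-0.7) = 0.48

0.4800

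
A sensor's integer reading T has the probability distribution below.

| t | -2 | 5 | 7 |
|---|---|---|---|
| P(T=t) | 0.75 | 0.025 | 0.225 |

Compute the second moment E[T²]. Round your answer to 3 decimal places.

14.650

E[T²] = (-2)²(0.75) + (5)²(0.025) + (7)²(0.225) = 14.65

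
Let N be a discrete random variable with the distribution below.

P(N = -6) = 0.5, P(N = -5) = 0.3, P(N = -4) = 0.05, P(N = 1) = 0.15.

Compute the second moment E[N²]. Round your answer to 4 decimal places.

26.4500

E[N²] = (-6)²(0.5) + (-5)²(0.3) + (-4)²(0.05) + (1)²(0.15) = 26.45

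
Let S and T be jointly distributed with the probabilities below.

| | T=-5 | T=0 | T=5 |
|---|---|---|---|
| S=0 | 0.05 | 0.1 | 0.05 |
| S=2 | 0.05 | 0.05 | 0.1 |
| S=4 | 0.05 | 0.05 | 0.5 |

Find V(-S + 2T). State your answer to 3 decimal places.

47.560

E[S] = 2.8,  E[T] = 2.5,  E[ST] = 9.5
V(S) = 10.4 − (2.8)² = 2.56;  V(T) = 20 − (2.5)² = 13.75
cov(S,T) = 9.5 − (2.8)(2.5) = 2.5
V(-S + 2T) = (-1)²·2.56 + (2)²·13.75 + 2·(-1)·(2)·2.5 = 47.56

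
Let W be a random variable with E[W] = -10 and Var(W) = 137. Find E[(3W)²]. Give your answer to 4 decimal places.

2133.0000

E[3W] = 3·-10 = -30
Var(3W) = (3)²·137 = 1233
E[(3W)²] = Var((3W)) + (E[(3W)])² = 1233 + (-30)² = 2133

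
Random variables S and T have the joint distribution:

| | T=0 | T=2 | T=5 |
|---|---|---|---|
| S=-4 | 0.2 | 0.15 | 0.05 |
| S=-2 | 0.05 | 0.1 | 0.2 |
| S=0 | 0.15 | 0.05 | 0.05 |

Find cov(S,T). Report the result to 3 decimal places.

E[S] = -2.3,  E[T] = 2.1
E[ST] = -4.6
cov(S,T) = E[ST] − E[S]E[T] = -4.6 − (-2.3)(2.1) = 0.23

0.230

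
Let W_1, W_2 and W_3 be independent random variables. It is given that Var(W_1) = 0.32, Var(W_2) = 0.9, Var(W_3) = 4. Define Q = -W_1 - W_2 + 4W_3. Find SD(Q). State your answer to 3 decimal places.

By independence, Var(Q) = (-1)²Var(W_1) + (-1)²Var(W_2) + (4)²Var(W_3)
= (-1)²·0.32 + (-1)²·0.9 + (4)²·4 = 65.22
SD(Q) = √65.22 ≈ 8.076

8.076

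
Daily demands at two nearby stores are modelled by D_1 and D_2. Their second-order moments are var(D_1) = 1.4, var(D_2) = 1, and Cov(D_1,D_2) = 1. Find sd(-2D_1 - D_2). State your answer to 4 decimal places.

3.2558

var(-2D_1 - D_2) = (-2)²·var(D_1) + (-1)²·var(D_2) + 2·(-2)·(-1)·Cov(D_1,D_2)
= 4·1.4 + 1·1 + 4·1 = 10.6
sd(-2D_1 - D_2) = √10.6 ≈ 3.2558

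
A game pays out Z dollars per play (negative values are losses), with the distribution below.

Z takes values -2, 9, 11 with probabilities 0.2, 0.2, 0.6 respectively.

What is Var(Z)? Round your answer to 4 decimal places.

E[Z] = (-2)(0.2) + (9)(0.2) + (11)(0.6) = 8
E[Z²] = (-2)²(0.2) + (9)²(0.2) + (11)²(0.6) = 89.6
Var(Z) = E[Z²] − (E[Z])² = 89.6 − (8)² = 25.6

25.6000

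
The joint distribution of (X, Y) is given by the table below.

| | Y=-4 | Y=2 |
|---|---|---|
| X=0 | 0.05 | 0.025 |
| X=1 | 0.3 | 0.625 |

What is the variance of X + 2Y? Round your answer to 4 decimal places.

33.3994

E[X] = 0.925,  E[Y] = -0.1,  E[XY] = 0.05
Var(X) = 0.925 − (0.925)² = 0.069375;  Var(Y) = 8.2 − (-0.1)² = 8.19
Cov(X,Y) = 0.05 − (0.925)(-0.1) = 0.1425
Var(X + 2Y) = (1)²·0.069375 + (2)²·8.19 + 2·(1)·(2)·0.1425 = 33.399375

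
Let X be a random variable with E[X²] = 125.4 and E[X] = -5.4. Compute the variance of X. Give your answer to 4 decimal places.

96.2400

var(X) = 125.4 − (-5.4)² = 96.24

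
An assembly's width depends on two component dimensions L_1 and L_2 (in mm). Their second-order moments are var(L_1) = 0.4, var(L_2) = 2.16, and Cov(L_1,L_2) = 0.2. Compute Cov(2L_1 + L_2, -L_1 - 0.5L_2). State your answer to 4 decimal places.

Cov(2L_1 + L_2, -L_1 - 0.5L_2) = (2)(-1)var(L_1) + (1)(-0.5)var(L_2) + [(2)(-0.5) + (1)(-1)]Cov(L_1,L_2)
= -2·0.4 + -0.5·2.16 + -2·0.2 = -2.28

-2.2800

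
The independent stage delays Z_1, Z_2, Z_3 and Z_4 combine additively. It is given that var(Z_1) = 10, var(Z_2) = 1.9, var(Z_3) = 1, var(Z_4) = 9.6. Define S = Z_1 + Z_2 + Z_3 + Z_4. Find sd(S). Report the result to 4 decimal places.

4.7434

By independence, var(S) = (1)²var(Z_1) + (1)²var(Z_2) + (1)²var(Z_3) + (1)²var(Z_4)
= (1)²·10 + (1)²·1.9 + (1)²·1 + (1)²·9.6 = 22.5
sd(S) = √22.5 ≈ 4.7434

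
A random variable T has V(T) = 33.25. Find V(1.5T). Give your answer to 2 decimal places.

74.81

V(1.5T) = (1.5)²·V(T) = 2.25·33.25 = 74.8125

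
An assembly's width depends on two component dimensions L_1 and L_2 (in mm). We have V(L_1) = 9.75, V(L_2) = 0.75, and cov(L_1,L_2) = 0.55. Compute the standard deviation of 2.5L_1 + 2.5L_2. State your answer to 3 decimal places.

8.515

V(2.5L_1 + 2.5L_2) = (2.5)²·V(L_1) + (2.5)²·V(L_2) + 2·(2.5)·(2.5)·cov(L_1,L_2)
= 6.25·9.75 + 6.25·0.75 + 12.5·0.55 = 72.5
SD(2.5L_1 + 2.5L_2) = √72.5 ≈ 8.515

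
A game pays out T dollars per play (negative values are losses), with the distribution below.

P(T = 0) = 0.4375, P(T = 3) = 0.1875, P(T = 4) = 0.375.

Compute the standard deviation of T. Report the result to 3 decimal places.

1.853

E[T] = (0)(0.4375) + (3)(0.1875) + (4)(0.375) = 2.0625
E[T²] = (0)²(0.4375) + (3)²(0.1875) + (4)²(0.375) = 7.6875
var(T) = E[T²] − (E[T])² = 7.6875 − (2.0625)² = 3.43359375
sd(T) = √3.43359375 ≈ 1.853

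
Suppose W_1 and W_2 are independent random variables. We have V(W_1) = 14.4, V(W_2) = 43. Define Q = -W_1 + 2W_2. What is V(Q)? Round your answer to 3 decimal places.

186.400

By independence, V(Q) = (-1)²V(W_1) + (2)²V(W_2)
= (-1)²·14.4 + (2)²·43 = 186.4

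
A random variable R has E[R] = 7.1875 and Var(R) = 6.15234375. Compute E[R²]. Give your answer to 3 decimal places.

E[R²] = Var(R) + (E[R])² = 6.15234375 + (7.1875)² = 57.8125

57.813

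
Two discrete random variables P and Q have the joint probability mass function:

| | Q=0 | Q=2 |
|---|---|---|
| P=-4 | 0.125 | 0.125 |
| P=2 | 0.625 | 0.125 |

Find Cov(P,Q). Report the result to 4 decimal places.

E[P] = 0.5,  E[Q] = 0.5
E[PQ] = -0.5
Cov(P,Q) = E[PQ] − E[P]E[Q] = -0.5 − (0.5)(0.5) = -0.75

-0.7500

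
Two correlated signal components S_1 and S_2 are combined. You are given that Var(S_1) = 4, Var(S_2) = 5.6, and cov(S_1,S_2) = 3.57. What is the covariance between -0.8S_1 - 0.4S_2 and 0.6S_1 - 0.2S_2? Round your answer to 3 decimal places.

-1.758

cov(-0.8S_1 - 0.4S_2, 0.6S_1 - 0.2S_2) = (-0.8)(0.6)Var(S_1) + (-0.4)(-0.2)Var(S_2) + [(-0.8)(-0.2) + (-0.4)(0.6)]cov(S_1,S_2)
= -0.48·4 + 0.08·5.6 + -0.08·3.57 = -1.7576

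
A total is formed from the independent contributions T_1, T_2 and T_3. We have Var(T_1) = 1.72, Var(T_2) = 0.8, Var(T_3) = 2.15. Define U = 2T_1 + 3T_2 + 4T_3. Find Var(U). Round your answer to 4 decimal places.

48.4800

By independence, Var(U) = (2)²Var(T_1) + (3)²Var(T_2) + (4)²Var(T_3)
= (2)²·1.72 + (3)²·0.8 + (4)²·2.15 = 48.48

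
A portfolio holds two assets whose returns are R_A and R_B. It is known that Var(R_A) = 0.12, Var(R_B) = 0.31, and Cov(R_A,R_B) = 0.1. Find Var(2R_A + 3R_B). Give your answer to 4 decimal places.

Var(2R_A + 3R_B) = (2)²·Var(R_A) + (3)²·Var(R_B) + 2·(2)·(3)·Cov(R_A,R_B)
= 4·0.12 + 9·0.31 + 12·0.1 = 4.47

4.4700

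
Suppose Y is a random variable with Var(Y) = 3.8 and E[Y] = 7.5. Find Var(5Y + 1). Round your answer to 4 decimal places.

Var(5Y + 1) = (5)²·Var(Y) = 25·3.8 = 95

95.0000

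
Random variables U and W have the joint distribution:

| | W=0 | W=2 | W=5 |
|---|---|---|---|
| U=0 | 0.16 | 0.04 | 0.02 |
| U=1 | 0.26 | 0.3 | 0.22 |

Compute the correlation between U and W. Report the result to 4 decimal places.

0.2883

E[U] = 0.78,  E[W] = 1.88
E[UW] = 1.7
Cov(U,W) = E[UW] − E[U]E[W] = 1.7 − (0.78)(1.88) = 0.2336
var(U) = 0.1716,  var(W) = 3.8256
ρ = 0.2336 / √(0.1716·3.8256) ≈ 0.2883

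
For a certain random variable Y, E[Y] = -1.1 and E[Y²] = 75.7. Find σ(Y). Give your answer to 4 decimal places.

var(Y) = 75.7 − (-1.1)² = 74.49
σ(Y) = √74.49 ≈ 8.6308

8.6308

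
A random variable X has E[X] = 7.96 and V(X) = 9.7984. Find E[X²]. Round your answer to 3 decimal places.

E[X²] = V(X) + (E[X])² = 9.7984 + (7.96)² = 73.16

73.160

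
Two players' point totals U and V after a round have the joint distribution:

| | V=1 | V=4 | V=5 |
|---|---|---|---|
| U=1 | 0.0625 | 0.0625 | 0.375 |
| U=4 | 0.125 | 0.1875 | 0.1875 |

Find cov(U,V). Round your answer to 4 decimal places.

-0.5625

E[U] = 2.5,  E[V] = 4
E[UV] = 9.4375
cov(U,V) = E[UV] − E[U]E[V] = 9.4375 − (2.5)(4) = -0.5625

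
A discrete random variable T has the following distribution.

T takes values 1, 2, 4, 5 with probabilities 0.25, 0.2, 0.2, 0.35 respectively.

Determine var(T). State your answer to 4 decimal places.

2.7600

E[T] = (1)(0.25) + (2)(0.2) + (4)(0.2) + (5)(0.35) = 3.2
E[T²] = (1)²(0.25) + (2)²(0.2) + (4)²(0.2) + (5)²(0.35) = 13
var(T) = E[T²] − (E[T])² = 13 − (3.2)² = 2.76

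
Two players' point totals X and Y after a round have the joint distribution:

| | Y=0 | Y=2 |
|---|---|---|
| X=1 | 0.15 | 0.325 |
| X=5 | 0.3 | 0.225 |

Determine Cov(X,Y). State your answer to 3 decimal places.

E[X] = 3.1,  E[Y] = 1.1
E[XY] = 2.9
Cov(X,Y) = E[XY] − E[X]E[Y] = 2.9 − (3.1)(1.1) = -0.51

-0.510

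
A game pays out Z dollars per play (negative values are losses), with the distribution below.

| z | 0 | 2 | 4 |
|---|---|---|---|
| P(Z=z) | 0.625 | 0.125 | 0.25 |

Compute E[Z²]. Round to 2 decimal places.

E[Z²] = (0)²(0.625) + (2)²(0.125) + (4)²(0.25) = 4.5

4.50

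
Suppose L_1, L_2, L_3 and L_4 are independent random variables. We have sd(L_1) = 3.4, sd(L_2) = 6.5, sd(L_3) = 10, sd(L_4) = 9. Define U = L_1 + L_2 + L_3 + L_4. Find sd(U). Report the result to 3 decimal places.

Var(L_1) = 11.56, Var(L_2) = 42.25, Var(L_3) = 100, Var(L_4) = 81
By independence, Var(U) = (1)²Var(L_1) + (1)²Var(L_2) + (1)²Var(L_3) + (1)²Var(L_4)
= (1)²·11.56 + (1)²·42.25 + (1)²·100 + (1)²·81 = 234.81
sd(U) = √234.81 ≈ 15.324

15.324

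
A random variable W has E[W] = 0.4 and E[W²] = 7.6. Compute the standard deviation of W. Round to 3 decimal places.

V(W) = 7.6 − (0.4)² = 7.44
σ(W) = √7.44 ≈ 2.728

2.728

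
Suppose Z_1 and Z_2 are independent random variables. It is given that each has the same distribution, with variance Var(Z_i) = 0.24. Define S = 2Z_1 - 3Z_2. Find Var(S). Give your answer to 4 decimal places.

3.1200

By independence, Var(S) = (2)²Var(Z_1) + (-3)²Var(Z_2)
= (2)²·0.24 + (-3)²·0.24 = 3.12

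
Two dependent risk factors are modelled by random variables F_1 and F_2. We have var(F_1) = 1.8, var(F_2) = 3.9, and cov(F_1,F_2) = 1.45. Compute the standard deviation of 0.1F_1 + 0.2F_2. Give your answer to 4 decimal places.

0.4817

var(0.1F_1 + 0.2F_2) = (0.1)²·var(F_1) + (0.2)²·var(F_2) + 2·(0.1)·(0.2)·cov(F_1,F_2)
= 0.01·1.8 + 0.04·3.9 + 0.04·1.45 = 0.232
SD(0.1F_1 + 0.2F_2) = √0.232 ≈ 0.4817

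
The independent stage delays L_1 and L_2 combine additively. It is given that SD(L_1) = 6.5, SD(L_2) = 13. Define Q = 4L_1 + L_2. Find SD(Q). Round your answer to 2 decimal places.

Var(L_1) = 42.25, Var(L_2) = 169
By independence, Var(Q) = (4)²Var(L_1) + (1)²Var(L_2)
= (4)²·42.25 + (1)²·169 = 845
SD(Q) = √845 ≈ 29.07

29.07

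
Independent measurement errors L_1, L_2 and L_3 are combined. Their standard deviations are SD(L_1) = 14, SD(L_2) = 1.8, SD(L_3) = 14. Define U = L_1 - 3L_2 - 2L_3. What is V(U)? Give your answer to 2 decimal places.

V(L_1) = 196, V(L_2) = 3.24, V(L_3) = 196
By independence, V(U) = (1)²V(L_1) + (-3)²V(L_2) + (-2)²V(L_3)
= (1)²·196 + (-3)²·3.24 + (-2)²·196 = 1009.16

1009.16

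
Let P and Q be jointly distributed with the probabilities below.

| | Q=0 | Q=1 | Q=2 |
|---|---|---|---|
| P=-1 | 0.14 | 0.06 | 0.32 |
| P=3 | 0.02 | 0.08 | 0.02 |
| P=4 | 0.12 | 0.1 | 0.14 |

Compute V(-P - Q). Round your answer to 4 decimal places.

E[P] = 1.28,  E[Q] = 1.2,  E[PQ] = 1.18
V(P) = 7.36 − (1.28)² = 5.7216;  V(Q) = 2.16 − (1.2)² = 0.72
cov(P,Q) = 1.18 − (1.28)(1.2) = -0.356
V(-P - Q) = (-1)²·5.7216 + (-1)²·0.72 + 2·(-1)·(-1)·-0.356 = 5.7296

5.7296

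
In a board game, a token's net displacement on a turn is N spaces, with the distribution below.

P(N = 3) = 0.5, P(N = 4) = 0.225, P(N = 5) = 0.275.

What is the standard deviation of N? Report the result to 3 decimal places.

0.851

E[N] = (3)(0.5) + (4)(0.225) + (5)(0.275) = 3.775
E[N²] = (3)²(0.5) + (4)²(0.225) + (5)²(0.275) = 14.975
var(N) = E[N²] − (E[N])² = 14.975 − (3.775)² = 0.724375
SD(N) = √0.724375 ≈ 0.851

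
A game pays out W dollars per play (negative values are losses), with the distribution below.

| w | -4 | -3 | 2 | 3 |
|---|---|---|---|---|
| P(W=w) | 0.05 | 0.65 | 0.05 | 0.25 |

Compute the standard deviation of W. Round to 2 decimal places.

E[W] = (-4)(0.05) + (-3)(0.65) + (2)(0.05) + (3)(0.25) = -1.3
E[W²] = (-4)²(0.05) + (-3)²(0.65) + (2)²(0.05) + (3)²(0.25) = 9.1
V(W) = E[W²] − (E[W])² = 9.1 − (-1.3)² = 7.41
SD(W) = √7.41 ≈ 2.72

2.72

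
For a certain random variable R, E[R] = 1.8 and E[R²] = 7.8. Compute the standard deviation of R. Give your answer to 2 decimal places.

V(R) = 7.8 − (1.8)² = 4.56
σ(R) = √4.56 ≈ 2.14

2.14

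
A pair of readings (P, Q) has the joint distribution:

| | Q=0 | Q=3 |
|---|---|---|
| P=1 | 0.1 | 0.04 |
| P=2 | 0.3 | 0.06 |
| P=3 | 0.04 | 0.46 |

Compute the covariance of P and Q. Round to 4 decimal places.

E[P] = 2.36,  E[Q] = 1.68
E[PQ] = 4.62
Cov(P,Q) = E[PQ] − E[P]E[Q] = 4.62 − (2.36)(1.68) = 0.6552

0.6552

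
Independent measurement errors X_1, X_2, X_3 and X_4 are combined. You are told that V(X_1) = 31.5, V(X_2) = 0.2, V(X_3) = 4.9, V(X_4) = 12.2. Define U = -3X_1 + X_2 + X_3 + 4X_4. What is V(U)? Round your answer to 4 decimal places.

483.8000

By independence, V(U) = (-3)²V(X_1) + (1)²V(X_2) + (1)²V(X_3) + (4)²V(X_4)
= (-3)²·31.5 + (1)²·0.2 + (1)²·4.9 + (4)²·12.2 = 483.8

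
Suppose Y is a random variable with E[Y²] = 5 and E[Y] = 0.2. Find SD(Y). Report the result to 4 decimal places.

2.2271

Var(Y) = 5 − (0.2)² = 4.96
SD(Y) = √4.96 ≈ 2.2271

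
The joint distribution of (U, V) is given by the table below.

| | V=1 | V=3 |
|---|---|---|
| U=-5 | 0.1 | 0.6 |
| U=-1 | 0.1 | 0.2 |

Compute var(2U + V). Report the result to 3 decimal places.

E[U] = -3.8,  E[V] = 2.6,  E[UV] = -10.2
var(U) = 17.8 − (-3.8)² = 3.36;  var(V) = 7.4 − (2.6)² = 0.64
cov(U,V) = -10.2 − (-3.8)(2.6) = -0.32
var(2U + V) = (2)²·3.36 + (1)²·0.64 + 2·(2)·(1)·-0.32 = 12.8

12.800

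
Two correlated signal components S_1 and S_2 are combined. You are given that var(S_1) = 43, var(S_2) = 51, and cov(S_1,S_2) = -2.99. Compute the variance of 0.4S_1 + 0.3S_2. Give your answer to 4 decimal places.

10.7524

var(0.4S_1 + 0.3S_2) = (0.4)²·var(S_1) + (0.3)²·var(S_2) + 2·(0.4)·(0.3)·cov(S_1,S_2)
= 0.16·43 + 0.09·51 + 0.24·-2.99 = 10.7524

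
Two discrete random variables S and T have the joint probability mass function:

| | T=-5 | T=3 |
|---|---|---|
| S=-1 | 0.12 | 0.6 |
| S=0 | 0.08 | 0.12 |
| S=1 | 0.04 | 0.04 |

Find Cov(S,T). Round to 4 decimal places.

-0.5888

E[S] = -0.64,  E[T] = 1.08
E[ST] = -1.28
Cov(S,T) = E[ST] − E[S]E[T] = -1.28 − (-0.64)(1.08) = -0.5888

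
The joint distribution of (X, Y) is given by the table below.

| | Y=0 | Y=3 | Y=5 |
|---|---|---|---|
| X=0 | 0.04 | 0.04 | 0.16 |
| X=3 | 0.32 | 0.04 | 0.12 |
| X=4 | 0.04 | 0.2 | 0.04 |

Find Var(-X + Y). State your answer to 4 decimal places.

8.5856

E[X] = 2.56,  E[Y] = 2.44,  E[XY] = 5.36
Var(X) = 8.8 − (2.56)² = 2.2464;  Var(Y) = 10.52 − (2.44)² = 4.5664
cov(X,Y) = 5.36 − (2.56)(2.44) = -0.8864
Var(-X + Y) = (-1)²·2.2464 + (1)²·4.5664 + 2·(-1)·(1)·-0.8864 = 8.5856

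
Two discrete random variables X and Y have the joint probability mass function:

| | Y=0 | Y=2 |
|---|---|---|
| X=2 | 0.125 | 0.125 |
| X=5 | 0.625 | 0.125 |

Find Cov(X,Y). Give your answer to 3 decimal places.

E[X] = 4.25,  E[Y] = 0.5
E[XY] = 1.75
Cov(X,Y) = E[XY] − E[X]E[Y] = 1.75 − (4.25)(0.5) = -0.375

-0.375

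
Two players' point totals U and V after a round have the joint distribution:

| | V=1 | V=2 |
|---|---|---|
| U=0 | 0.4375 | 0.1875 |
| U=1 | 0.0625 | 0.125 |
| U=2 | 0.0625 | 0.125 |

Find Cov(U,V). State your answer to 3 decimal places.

E[U] = 0.5625,  E[V] = 1.4375
E[UV] = 0.9375
Cov(U,V) = E[UV] − E[U]E[V] = 0.9375 − (0.5625)(1.4375) = 0.12890625

0.129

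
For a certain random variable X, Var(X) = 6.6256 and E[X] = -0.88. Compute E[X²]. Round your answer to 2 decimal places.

7.40

E[X²] = Var(X) + (E[X])² = 6.6256 + (-0.88)² = 7.4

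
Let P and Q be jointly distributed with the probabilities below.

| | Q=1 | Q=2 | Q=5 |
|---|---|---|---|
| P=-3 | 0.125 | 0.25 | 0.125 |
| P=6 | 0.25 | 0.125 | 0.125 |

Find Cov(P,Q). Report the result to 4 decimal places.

-0.5625

E[P] = 1.5,  E[Q] = 2.375
E[PQ] = 3
Cov(P,Q) = E[PQ] − E[P]E[Q] = 3 − (1.5)(2.375) = -0.5625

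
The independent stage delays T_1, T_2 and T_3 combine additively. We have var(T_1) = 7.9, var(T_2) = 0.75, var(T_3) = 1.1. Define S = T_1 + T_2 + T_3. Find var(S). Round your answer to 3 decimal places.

By independence, var(S) = (1)²var(T_1) + (1)²var(T_2) + (1)²var(T_3)
= (1)²·7.9 + (1)²·0.75 + (1)²·1.1 = 9.75

9.750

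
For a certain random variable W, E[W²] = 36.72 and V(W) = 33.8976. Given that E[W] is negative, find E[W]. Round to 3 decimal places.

(E[W])² = E[W²] − V(W) = 36.72 − 33.8976 = 2.8224
E[W] = −√2.8224 = -1.68

-1.680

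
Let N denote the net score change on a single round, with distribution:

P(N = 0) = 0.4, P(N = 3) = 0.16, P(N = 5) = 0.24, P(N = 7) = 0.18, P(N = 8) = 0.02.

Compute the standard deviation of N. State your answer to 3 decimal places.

2.816

E[N] = (0)(0.4) + (3)(0.16) + (5)(0.24) + (7)(0.18) + (8)(0.02) = 3.1
E[N²] = (0)²(0.4) + (3)²(0.16) + (5)²(0.24) + (7)²(0.18) + (8)²(0.02) = 17.54
Var(N) = E[N²] − (E[N])² = 17.54 − (3.1)² = 7.93
sd(N) = √7.93 ≈ 2.816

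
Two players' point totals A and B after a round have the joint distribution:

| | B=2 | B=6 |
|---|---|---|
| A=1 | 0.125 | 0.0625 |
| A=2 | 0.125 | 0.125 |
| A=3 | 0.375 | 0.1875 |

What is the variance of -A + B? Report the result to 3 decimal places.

E[A] = 2.375,  E[B] = 3.5,  E[AB] = 8.25
var(A) = 6.25 − (2.375)² = 0.609375;  var(B) = 16 − (3.5)² = 3.75
Cov(A,B) = 8.25 − (2.375)(3.5) = -0.0625
var(-A + B) = (-1)²·0.609375 + (1)²·3.75 + 2·(-1)·(1)·-0.0625 = 4.484375

4.484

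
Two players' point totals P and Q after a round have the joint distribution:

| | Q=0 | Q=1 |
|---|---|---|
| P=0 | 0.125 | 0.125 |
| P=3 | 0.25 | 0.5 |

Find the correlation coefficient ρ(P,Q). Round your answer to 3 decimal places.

0.149

E[P] = 2.25,  E[Q] = 0.625
E[PQ] = 1.5
cov(P,Q) = E[PQ] − E[P]E[Q] = 1.5 − (2.25)(0.625) = 0.09375
Var(P) = 1.6875,  Var(Q) = 0.234375
ρ = 0.09375 / √(1.6875·0.234375) ≈ 0.149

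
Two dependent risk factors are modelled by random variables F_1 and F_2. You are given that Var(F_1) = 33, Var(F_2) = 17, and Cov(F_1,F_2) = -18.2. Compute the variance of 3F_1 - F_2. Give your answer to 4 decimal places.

Var(3F_1 - F_2) = (3)²·Var(F_1) + (-1)²·Var(F_2) + 2·(3)·(-1)·Cov(F_1,F_2)
= 9·33 + 1·17 + -6·-18.2 = 423.2

423.2000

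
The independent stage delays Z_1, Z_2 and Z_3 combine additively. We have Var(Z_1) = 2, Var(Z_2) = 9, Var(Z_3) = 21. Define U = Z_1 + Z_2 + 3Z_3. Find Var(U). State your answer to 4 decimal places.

By independence, Var(U) = (1)²Var(Z_1) + (1)²Var(Z_2) + (3)²Var(Z_3)
= (1)²·2 + (1)²·9 + (3)²·21 = 200

200.0000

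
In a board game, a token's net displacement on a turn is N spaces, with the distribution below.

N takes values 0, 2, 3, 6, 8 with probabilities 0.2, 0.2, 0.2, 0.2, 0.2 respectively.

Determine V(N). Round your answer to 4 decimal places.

E[N] = (0)(0.2) + (2)(0.2) + (3)(0.2) + (6)(0.2) + (8)(0.2) = 3.8
E[N²] = (0)²(0.2) + (2)²(0.2) + (3)²(0.2) + (6)²(0.2) + (8)²(0.2) = 22.6
V(N) = E[N²] − (E[N])² = 22.6 − (3.8)² = 8.16

8.1600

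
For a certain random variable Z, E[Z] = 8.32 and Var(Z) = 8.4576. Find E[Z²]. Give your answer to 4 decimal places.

77.6800

E[Z²] = Var(Z) + (E[Z])² = 8.4576 + (8.32)² = 77.68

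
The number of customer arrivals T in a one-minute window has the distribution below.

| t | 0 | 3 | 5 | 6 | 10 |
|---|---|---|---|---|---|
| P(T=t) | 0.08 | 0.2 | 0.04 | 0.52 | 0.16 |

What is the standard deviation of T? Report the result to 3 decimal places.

2.655

E[T] = (0)(0.08) + (3)(0.2) + (5)(0.04) + (6)(0.52) + (10)(0.16) = 5.52
E[T²] = (0)²(0.08) + (3)²(0.2) + (5)²(0.04) + (6)²(0.52) + (10)²(0.16) = 37.52
Var(T) = E[T²] − (E[T])² = 37.52 − (5.52)² = 7.0496
SD(T) = √7.0496 ≈ 2.655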